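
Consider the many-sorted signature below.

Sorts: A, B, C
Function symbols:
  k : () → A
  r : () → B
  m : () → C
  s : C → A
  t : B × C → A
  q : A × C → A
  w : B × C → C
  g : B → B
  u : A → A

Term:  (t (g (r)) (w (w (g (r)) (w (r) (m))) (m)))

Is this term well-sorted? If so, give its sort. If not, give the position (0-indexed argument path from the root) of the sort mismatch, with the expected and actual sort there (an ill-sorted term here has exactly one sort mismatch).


ill-sorted at position [1, 0]: expected B, got C

    (r) : B
  (g (r)) : B
        (r) : B
      (g (r)) : B
        (r) : B
        (m) : C
      (w (r) (m)) : C
    (w (g (r)) (w (r) (m))) : C
    (m) : C
  (w (w (g (r)) (w (r) (m))) (m)) : ✗ arg 0 at [1, 0] has sort C, expected B


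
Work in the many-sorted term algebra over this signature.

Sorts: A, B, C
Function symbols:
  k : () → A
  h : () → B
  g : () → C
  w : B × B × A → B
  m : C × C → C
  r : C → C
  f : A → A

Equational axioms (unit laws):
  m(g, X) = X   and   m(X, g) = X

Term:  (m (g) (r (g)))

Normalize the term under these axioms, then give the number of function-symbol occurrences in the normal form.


size = 2

1. (m (g) (r (g)))  →  (r (g))
normal form: (r (g))


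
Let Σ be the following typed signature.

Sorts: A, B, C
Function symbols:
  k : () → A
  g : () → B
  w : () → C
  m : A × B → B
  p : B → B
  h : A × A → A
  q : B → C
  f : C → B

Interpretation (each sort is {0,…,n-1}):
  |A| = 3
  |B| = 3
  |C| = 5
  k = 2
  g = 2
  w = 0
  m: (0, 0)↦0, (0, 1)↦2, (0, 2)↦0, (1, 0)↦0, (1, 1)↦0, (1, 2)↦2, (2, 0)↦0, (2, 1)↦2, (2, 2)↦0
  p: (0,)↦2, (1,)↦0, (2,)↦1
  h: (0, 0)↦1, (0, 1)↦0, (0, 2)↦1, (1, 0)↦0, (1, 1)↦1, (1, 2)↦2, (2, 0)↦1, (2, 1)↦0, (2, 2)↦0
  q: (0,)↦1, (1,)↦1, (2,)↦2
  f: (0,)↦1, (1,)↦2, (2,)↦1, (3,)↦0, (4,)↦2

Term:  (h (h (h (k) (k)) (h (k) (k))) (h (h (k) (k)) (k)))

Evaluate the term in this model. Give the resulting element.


value = 1

  k = 2
  k = 2
  (h (k) (k)) = h(2, 2) = 0
  k = 2
  k = 2
  (h (k) (k)) = h(2, 2) = 0
  (h (h (k) (k)) (h (k) (k))) = h(0, 0) = 1
  k = 2
  k = 2
  (h (k) (k)) = h(2, 2) = 0
  k = 2
  (h (h (k) (k)) (k)) = h(0, 2) = 1
  (h (h (h (k) (k)) (h (k) (k))) (h (h (k) (k)) (k))) = h(1, 1) = 1


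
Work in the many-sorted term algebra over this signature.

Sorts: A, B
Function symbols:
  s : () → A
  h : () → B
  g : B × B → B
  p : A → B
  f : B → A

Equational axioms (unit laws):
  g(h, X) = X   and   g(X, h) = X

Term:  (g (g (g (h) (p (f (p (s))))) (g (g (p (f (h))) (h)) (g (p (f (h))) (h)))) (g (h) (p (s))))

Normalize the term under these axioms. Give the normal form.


normal form = (g (g (p (f (p (s)))) (g (p (f (h))) (p (f (h))))) (p (s)))

1. (g (g (g (h) (p (f (p (s))))) (g (g (p (f (h))) (h)) (g (p (f (h))) (h)))) (g (h) (p (s))))  →  (g (g (p (f (p (s)))) (g (g (p (f (h))) (h)) (g (p (f (h))) (h)))) (g (h) (p (s))))
2. (g (g (p (f (p (s)))) (g (g (p (f (h))) (h)) (g (p (f (h))) (h)))) (g (h) (p (s))))  →  (g (g (p (f (p (s)))) (g (p (f (h))) (g (p (f (h))) (h)))) (g (h) (p (s))))
3. (g (g (p (f (p (s)))) (g (p (f (h))) (g (p (f (h))) (h)))) (g (h) (p (s))))  →  (g (g (p (f (p (s)))) (g (p (f (h))) (p (f (h))))) (g (h) (p (s))))
4. (g (g (p (f (p (s)))) (g (p (f (h))) (p (f (h))))) (g (h) (p (s))))  →  (g (g (p (f (p (s)))) (g (p (f (h))) (p (f (h))))) (p (s)))


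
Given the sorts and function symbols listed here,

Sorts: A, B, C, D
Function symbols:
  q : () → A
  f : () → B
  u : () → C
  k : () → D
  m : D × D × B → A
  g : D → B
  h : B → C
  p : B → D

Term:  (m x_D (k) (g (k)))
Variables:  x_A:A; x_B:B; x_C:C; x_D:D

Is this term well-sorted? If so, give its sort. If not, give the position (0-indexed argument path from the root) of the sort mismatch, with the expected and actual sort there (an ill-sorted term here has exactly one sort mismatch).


  x_D : D
  (k) : D
    (k) : D
  (g (k)) : B
(m x_D (k) (g (k))) : A

well-sorted; sort = A


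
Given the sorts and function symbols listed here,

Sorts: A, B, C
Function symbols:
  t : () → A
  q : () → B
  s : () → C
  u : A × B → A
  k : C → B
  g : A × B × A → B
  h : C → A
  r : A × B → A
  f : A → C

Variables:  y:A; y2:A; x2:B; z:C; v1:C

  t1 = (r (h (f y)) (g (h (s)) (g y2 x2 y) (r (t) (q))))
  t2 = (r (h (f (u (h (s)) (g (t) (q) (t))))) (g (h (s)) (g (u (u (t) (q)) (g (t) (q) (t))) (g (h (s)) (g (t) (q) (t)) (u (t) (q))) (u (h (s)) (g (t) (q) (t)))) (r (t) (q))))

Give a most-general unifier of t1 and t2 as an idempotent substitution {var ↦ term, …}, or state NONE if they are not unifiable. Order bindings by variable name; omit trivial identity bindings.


{x2 ↦ (g (h (s)) (g (t) (q) (t)) (u (t) (q))), y ↦ (u (h (s)) (g (t) (q) (t))), y2 ↦ (u (u (t) (q)) (g (t) (q) (t)))}


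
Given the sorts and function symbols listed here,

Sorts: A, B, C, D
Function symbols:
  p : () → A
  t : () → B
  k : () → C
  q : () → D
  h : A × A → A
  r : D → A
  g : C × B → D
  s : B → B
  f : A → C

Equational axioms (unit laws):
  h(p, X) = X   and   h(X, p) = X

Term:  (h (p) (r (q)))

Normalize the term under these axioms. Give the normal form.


normal form = (r (q))

1. (h (p) (r (q)))  →  (r (q))


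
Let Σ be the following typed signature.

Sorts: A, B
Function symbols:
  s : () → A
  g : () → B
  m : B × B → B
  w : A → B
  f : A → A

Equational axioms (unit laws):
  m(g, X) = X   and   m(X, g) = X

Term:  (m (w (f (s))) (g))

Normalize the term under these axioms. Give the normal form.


1. (m (w (f (s))) (g))  →  (w (f (s)))

normal form = (w (f (s)))


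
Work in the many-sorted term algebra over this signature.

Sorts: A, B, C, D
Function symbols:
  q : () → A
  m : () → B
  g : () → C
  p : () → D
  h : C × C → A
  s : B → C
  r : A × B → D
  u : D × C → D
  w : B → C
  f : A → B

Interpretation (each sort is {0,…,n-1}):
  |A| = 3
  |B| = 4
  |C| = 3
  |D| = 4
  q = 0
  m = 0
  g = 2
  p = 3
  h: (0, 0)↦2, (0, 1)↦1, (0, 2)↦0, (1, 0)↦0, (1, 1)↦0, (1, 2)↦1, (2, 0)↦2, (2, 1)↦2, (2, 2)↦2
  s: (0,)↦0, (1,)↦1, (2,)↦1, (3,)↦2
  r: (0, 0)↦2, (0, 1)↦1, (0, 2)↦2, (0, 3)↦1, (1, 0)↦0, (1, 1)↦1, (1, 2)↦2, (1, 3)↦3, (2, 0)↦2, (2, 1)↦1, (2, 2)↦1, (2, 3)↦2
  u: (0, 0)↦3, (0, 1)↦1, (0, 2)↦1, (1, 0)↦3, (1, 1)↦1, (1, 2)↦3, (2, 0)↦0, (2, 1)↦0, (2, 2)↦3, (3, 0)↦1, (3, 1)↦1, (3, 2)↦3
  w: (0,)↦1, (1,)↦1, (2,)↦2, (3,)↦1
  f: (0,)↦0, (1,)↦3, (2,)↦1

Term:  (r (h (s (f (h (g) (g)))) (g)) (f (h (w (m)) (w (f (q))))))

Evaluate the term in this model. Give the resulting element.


value = 0

  g = 2
  g = 2
  (h (g) (g)) = h(2, 2) = 2
  (f (h (g) (g))) = f(2,) = 1
  (s (f (h (g) (g)))) = s(1,) = 1
  g = 2
  (h (s (f (h (g) (g)))) (g)) = h(1, 2) = 1
  m = 0
  (w (m)) = w(0,) = 1
  q = 0
  (f (q)) = f(0,) = 0
  (w (f (q))) = w(0,) = 1
  (h (w (m)) (w (f (q)))) = h(1, 1) = 0
  (f (h (w (m)) (w (f (q))))) = f(0,) = 0
  (r (h (s (f (h (g) (g)))) (g)) (f (h (w (m)) (w (f (q)))))) = r(1, 0) = 0


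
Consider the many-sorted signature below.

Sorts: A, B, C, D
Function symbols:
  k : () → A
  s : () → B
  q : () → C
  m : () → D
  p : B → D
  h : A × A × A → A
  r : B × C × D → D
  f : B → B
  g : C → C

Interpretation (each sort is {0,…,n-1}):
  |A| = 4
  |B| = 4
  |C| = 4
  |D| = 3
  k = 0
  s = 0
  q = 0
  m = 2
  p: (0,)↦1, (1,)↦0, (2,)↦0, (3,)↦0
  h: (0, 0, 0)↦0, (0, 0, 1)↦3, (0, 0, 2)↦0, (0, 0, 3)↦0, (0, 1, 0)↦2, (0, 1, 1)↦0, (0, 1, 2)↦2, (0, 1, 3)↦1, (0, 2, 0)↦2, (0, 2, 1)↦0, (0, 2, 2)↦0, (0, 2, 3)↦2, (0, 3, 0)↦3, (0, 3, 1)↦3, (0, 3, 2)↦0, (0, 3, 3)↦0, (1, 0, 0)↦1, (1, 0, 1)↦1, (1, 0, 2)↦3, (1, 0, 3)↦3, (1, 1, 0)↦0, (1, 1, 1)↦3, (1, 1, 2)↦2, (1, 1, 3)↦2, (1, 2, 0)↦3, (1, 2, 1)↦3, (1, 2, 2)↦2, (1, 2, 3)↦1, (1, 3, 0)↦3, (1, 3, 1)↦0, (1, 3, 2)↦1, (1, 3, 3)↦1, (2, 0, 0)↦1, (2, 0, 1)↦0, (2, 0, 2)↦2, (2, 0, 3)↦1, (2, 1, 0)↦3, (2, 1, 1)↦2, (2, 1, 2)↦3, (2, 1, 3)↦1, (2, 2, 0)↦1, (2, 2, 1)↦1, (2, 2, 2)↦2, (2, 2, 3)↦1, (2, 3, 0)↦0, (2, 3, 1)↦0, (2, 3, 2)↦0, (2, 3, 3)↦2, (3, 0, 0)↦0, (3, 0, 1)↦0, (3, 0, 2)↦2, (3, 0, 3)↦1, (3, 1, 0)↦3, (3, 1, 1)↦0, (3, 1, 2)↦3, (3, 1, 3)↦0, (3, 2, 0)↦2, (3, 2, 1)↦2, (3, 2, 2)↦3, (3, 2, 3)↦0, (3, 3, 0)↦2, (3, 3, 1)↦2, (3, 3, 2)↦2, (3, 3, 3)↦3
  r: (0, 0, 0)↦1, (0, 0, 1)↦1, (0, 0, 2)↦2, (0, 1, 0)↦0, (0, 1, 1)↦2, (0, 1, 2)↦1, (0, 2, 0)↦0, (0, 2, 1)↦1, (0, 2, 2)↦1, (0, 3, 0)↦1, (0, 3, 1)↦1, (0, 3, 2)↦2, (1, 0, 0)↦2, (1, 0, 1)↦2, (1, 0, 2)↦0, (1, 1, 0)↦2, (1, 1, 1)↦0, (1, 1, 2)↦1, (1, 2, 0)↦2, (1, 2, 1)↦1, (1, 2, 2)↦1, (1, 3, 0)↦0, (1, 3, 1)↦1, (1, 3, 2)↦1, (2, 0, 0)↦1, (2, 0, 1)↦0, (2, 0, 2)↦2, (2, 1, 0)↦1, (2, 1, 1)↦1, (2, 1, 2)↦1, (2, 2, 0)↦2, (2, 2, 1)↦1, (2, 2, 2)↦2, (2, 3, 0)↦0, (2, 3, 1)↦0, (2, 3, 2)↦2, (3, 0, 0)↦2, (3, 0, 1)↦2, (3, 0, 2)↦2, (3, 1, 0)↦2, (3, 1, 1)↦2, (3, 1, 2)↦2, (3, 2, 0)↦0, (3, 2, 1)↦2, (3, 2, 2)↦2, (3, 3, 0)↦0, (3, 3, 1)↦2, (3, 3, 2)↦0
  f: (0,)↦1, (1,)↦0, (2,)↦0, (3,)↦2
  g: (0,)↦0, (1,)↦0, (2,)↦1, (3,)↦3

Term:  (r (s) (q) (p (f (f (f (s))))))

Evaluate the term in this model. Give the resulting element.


  s = 0
  q = 0
  s = 0
  (f (s)) = f(0,) = 1
  (f (f (s))) = f(1,) = 0
  (f (f (f (s)))) = f(0,) = 1
  (p (f (f (f (s))))) = p(1,) = 0
  (r (s) (q) (p (f (f (f (s)))))) = r(0, 0, 0) = 1

value = 1


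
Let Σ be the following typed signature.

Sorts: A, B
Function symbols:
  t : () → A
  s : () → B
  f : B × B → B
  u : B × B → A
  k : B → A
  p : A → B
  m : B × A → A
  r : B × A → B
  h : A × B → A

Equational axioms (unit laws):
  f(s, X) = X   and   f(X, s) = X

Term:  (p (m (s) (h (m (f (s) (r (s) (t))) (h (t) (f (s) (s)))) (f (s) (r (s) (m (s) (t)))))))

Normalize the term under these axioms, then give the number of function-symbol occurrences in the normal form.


size = 16

1. (p (m (s) (h (m (f (s) (r (s) (t))) (h (t) (f (s) (s)))) (f (s) (r (s) (m (s) (t)))))))  →  (p (m (s) (h (m (r (s) (t)) (h (t) (f (s) (s)))) (f (s) (r (s) (m (s) (t)))))))
2. (p (m (s) (h (m (r (s) (t)) (h (t) (f (s) (s)))) (f (s) (r (s) (m (s) (t)))))))  →  (p (m (s) (h (m (r (s) (t)) (h (t) (s))) (f (s) (r (s) (m (s) (t)))))))
3. (p (m (s) (h (m (r (s) (t)) (h (t) (s))) (f (s) (r (s) (m (s) (t)))))))  →  (p (m (s) (h (m (r (s) (t)) (h (t) (s))) (r (s) (m (s) (t))))))
normal form: (p (m (s) (h (m (r (s) (t)) (h (t) (s))) (r (s) (m (s) (t))))))


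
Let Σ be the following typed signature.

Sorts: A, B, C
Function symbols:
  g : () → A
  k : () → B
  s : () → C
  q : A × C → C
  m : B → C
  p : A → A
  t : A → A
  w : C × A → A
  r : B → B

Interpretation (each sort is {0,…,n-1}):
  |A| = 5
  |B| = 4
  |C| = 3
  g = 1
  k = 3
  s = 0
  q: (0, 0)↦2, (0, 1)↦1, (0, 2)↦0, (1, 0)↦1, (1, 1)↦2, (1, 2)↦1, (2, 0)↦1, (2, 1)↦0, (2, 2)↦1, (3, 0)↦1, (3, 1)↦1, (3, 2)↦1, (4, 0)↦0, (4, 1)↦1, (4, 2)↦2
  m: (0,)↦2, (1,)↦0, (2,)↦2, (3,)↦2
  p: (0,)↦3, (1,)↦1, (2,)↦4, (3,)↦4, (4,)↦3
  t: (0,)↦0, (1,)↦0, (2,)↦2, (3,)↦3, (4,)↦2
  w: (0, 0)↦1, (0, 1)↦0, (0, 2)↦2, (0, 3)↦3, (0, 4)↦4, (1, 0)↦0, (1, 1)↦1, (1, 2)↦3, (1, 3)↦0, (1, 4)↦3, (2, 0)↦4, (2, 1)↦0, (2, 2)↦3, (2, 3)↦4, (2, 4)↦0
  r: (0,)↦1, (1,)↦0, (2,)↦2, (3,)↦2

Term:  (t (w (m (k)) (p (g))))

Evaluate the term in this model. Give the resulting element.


value = 0

  k = 3
  (m (k)) = m(3,) = 2
  g = 1
  (p (g)) = p(1,) = 1
  (w (m (k)) (p (g))) = w(2, 1) = 0
  (t (w (m (k)) (p (g)))) = t(0,) = 0


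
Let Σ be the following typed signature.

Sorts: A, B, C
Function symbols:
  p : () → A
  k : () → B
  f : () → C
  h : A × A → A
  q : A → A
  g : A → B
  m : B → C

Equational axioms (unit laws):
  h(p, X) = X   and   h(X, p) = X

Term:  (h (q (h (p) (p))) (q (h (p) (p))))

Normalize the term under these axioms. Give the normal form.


1. (h (q (h (p) (p))) (q (h (p) (p))))  →  (h (q (p)) (q (h (p) (p))))
2. (h (q (p)) (q (h (p) (p))))  →  (h (q (p)) (q (p)))

normal form = (h (q (p)) (q (p)))


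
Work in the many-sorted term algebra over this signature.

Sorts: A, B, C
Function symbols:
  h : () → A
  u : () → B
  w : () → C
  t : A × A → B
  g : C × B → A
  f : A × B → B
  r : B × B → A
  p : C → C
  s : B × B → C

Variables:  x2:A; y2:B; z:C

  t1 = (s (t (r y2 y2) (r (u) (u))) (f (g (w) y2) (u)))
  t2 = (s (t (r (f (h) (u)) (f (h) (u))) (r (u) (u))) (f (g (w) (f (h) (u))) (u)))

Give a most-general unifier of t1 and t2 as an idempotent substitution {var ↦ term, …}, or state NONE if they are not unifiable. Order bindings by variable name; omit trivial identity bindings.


{y2 ↦ (f (h) (u))}


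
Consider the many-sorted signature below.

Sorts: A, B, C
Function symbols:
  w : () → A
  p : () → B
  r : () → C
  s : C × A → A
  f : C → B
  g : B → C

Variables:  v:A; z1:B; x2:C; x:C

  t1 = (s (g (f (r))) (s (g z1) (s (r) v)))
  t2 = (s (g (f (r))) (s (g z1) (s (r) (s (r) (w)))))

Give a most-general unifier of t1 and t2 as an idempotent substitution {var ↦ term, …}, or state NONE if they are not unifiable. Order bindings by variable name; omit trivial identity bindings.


{v ↦ (s (r) (w))}


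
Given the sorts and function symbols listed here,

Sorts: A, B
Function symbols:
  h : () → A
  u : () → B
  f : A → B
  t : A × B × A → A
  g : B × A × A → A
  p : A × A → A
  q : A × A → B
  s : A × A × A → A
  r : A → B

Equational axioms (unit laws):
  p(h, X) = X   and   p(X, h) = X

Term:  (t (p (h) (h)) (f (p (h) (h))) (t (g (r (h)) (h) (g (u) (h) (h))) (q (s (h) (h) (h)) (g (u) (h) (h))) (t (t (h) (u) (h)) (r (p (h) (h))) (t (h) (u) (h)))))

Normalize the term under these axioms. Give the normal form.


normal form = (t (h) (f (h)) (t (g (r (h)) (h) (g (u) (h) (h))) (q (s (h) (h) (h)) (g (u) (h) (h))) (t (t (h) (u) (h)) (r (h)) (t (h) (u) (h)))))

1. (t (p (h) (h)) (f (p (h) (h))) (t (g (r (h)) (h) (g (u) (h) (h))) (q (s (h) (h) (h)) (g (u) (h) (h))) (t (t (h) (u) (h)) (r (p (h) (h))) (t (h) (u) (h)))))  →  (t (h) (f (p (h) (h))) (t (g (r (h)) (h) (g (u) (h) (h))) (q (s (h) (h) (h)) (g (u) (h) (h))) (t (t (h) (u) (h)) (r (p (h) (h))) (t (h) (u) (h)))))
2. (t (h) (f (p (h) (h))) (t (g (r (h)) (h) (g (u) (h) (h))) (q (s (h) (h) (h)) (g (u) (h) (h))) (t (t (h) (u) (h)) (r (p (h) (h))) (t (h) (u) (h)))))  →  (t (h) (f (h)) (t (g (r (h)) (h) (g (u) (h) (h))) (q (s (h) (h) (h)) (g (u) (h) (h))) (t (t (h) (u) (h)) (r (p (h) (h))) (t (h) (u) (h)))))
3. (t (h) (f (h)) (t (g (r (h)) (h) (g (u) (h) (h))) (q (s (h) (h) (h)) (g (u) (h) (h))) (t (t (h) (u) (h)) (r (p (h) (h))) (t (h) (u) (h)))))  →  (t (h) (f (h)) (t (g (r (h)) (h) (g (u) (h) (h))) (q (s (h) (h) (h)) (g (u) (h) (h))) (t (t (h) (u) (h)) (r (h)) (t (h) (u) (h)))))


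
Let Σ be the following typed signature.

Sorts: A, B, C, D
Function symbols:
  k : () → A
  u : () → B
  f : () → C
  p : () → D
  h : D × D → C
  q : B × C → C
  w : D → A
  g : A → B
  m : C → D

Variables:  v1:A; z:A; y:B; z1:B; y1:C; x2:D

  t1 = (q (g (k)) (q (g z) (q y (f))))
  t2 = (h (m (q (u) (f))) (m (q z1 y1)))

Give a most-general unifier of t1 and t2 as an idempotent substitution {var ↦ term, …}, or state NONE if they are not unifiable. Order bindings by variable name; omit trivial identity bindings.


NONE (not unifiable)

head clash or occurs-check failure — not unifiable


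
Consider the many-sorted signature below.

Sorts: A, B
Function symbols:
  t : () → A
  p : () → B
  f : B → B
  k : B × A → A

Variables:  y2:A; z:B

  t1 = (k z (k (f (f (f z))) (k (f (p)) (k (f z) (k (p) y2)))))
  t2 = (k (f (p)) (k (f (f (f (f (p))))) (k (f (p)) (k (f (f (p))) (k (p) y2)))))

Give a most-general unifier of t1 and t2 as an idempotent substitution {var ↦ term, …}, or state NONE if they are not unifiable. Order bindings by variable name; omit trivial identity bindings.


{z ↦ (f (p))}


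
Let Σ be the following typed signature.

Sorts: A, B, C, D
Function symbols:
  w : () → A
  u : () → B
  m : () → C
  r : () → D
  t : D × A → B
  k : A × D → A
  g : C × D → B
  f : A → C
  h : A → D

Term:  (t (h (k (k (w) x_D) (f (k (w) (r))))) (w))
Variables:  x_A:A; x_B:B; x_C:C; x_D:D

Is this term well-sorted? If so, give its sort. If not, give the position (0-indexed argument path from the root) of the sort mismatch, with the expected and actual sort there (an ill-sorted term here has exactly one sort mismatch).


ill-sorted at position [0, 0, 1]: expected D, got C

        (w) : A
        x_D : D
      (k (w) x_D) : A
          (w) : A
          (r) : D
        (k (w) (r)) : A
      (f (k (w) (r))) : C
    (k (k (w) x_D) (f (k (w) (r)))) : ✗ arg 1 at [0, 0, 1] has sort C, expected D
  (w) : A


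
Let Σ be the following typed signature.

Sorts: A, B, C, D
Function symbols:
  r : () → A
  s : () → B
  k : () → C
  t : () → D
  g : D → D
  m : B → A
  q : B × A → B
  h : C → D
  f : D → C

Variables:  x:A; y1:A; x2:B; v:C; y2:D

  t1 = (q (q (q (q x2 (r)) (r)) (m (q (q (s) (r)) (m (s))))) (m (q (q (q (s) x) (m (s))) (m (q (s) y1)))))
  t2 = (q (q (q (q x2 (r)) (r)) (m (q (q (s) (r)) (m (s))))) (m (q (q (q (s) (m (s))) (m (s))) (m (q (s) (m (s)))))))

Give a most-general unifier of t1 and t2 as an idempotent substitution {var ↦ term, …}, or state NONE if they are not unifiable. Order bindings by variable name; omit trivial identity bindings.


{x ↦ (m (s)), y1 ↦ (m (s))}


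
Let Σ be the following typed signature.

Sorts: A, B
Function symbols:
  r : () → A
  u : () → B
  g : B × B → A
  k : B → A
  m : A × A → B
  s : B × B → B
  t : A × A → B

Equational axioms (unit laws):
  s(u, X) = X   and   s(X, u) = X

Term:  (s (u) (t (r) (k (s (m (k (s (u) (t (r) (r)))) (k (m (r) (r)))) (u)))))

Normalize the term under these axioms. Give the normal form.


1. (s (u) (t (r) (k (s (m (k (s (u) (t (r) (r)))) (k (m (r) (r)))) (u)))))  →  (t (r) (k (s (m (k (s (u) (t (r) (r)))) (k (m (r) (r)))) (u))))
2. (t (r) (k (s (m (k (s (u) (t (r) (r)))) (k (m (r) (r)))) (u))))  →  (t (r) (k (m (k (s (u) (t (r) (r)))) (k (m (r) (r))))))
3. (t (r) (k (m (k (s (u) (t (r) (r)))) (k (m (r) (r))))))  →  (t (r) (k (m (k (t (r) (r))) (k (m (r) (r))))))

normal form = (t (r) (k (m (k (t (r) (r))) (k (m (r) (r))))))


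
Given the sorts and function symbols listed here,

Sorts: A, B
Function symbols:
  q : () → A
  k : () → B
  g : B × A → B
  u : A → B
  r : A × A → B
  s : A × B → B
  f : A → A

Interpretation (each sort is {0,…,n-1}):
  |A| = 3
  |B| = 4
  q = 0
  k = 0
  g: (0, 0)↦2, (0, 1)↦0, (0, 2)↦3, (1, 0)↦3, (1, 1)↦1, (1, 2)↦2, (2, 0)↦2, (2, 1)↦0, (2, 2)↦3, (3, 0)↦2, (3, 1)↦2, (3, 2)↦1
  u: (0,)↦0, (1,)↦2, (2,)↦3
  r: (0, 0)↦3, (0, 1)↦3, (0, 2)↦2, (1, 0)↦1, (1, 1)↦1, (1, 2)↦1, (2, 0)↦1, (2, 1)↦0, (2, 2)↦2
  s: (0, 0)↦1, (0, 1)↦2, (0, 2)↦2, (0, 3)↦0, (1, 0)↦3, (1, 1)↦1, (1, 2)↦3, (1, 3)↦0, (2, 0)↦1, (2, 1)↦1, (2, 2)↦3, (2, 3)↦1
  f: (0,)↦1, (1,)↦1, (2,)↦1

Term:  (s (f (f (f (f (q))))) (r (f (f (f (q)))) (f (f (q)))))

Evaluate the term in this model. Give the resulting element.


value = 1

  q = 0
  (f (q)) = f(0,) = 1
  (f (f (q))) = f(1,) = 1
  (f (f (f (q)))) = f(1,) = 1
  (f (f (f (f (q))))) = f(1,) = 1
  q = 0
  (f (q)) = f(0,) = 1
  (f (f (q))) = f(1,) = 1
  (f (f (f (q)))) = f(1,) = 1
  q = 0
  (f (q)) = f(0,) = 1
  (f (f (q))) = f(1,) = 1
  (r (f (f (f (q)))) (f (f (q)))) = r(1, 1) = 1
  (s (f (f (f (f (q))))) (r (f (f (f (q)))) (f (f (q))))) = s(1, 1) = 1


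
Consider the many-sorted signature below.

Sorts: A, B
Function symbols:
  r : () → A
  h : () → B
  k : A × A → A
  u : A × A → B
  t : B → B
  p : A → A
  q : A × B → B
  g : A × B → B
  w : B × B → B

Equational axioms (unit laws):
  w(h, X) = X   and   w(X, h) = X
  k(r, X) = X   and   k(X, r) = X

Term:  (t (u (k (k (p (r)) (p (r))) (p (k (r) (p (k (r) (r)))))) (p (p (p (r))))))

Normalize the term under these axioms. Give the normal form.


normal form = (t (u (k (k (p (r)) (p (r))) (p (p (r)))) (p (p (p (r))))))

1. (t (u (k (k (p (r)) (p (r))) (p (k (r) (p (k (r) (r)))))) (p (p (p (r))))))  →  (t (u (k (k (p (r)) (p (r))) (p (p (k (r) (r))))) (p (p (p (r))))))
2. (t (u (k (k (p (r)) (p (r))) (p (p (k (r) (r))))) (p (p (p (r))))))  →  (t (u (k (k (p (r)) (p (r))) (p (p (r)))) (p (p (p (r))))))


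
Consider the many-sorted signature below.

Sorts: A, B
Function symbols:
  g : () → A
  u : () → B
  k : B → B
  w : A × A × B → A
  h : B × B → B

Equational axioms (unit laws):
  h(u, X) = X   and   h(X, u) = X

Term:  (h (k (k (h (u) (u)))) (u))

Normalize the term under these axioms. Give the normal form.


normal form = (k (k (u)))

1. (h (k (k (h (u) (u)))) (u))  →  (k (k (h (u) (u))))
2. (k (k (h (u) (u))))  →  (k (k (u)))


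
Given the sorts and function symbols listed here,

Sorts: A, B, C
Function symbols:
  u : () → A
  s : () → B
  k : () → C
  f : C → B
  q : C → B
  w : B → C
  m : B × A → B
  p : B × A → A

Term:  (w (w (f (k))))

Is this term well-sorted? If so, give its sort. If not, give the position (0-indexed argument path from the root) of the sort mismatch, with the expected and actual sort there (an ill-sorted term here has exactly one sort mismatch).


ill-sorted at position [0]: expected B, got C

      (k) : C
    (f (k)) : B
  (w (f (k))) : C
(w (w (f (k)))) : ✗ arg 0 at [0] has sort C, expected B


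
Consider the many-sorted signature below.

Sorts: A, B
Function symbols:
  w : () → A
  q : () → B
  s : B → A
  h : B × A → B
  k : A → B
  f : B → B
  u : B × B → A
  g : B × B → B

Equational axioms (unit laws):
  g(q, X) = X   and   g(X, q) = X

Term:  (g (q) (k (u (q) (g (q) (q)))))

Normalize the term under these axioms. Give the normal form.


1. (g (q) (k (u (q) (g (q) (q)))))  →  (k (u (q) (g (q) (q))))
2. (k (u (q) (g (q) (q))))  →  (k (u (q) (q)))

normal form = (k (u (q) (q)))


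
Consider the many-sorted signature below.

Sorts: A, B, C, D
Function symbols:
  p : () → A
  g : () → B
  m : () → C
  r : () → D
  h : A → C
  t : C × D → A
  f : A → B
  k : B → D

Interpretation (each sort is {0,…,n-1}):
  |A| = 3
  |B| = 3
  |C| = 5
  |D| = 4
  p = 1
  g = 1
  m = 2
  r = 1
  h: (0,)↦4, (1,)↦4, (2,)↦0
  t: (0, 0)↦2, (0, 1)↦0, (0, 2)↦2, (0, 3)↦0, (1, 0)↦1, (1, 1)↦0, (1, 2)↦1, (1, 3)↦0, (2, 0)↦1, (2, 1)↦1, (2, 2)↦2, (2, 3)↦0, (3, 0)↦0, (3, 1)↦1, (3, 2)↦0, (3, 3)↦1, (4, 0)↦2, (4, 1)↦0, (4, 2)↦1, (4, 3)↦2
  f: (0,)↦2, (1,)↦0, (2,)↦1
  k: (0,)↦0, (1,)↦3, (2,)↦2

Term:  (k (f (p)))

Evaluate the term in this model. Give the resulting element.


value = 0

  p = 1
  (f (p)) = f(1,) = 0
  (k (f (p))) = k(0,) = 0


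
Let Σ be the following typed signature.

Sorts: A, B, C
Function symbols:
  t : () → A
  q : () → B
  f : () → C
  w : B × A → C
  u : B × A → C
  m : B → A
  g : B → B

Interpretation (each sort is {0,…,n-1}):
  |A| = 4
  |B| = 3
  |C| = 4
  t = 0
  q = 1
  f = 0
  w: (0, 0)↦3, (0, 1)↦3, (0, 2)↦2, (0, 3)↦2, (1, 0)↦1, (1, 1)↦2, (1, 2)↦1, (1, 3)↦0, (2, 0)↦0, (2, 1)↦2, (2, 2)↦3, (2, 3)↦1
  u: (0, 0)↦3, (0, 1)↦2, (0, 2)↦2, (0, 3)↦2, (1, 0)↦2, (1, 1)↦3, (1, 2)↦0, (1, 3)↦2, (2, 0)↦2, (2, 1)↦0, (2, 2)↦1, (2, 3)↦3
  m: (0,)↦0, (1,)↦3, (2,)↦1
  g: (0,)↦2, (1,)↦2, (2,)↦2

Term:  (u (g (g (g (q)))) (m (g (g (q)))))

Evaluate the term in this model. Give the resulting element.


  q = 1
  (g (q)) = g(1,) = 2
  (g (g (q))) = g(2,) = 2
  (g (g (g (q)))) = g(2,) = 2
  q = 1
  (g (q)) = g(1,) = 2
  (g (g (q))) = g(2,) = 2
  (m (g (g (q)))) = m(2,) = 1
  (u (g (g (g (q)))) (m (g (g (q))))) = u(2, 1) = 0

value = 0


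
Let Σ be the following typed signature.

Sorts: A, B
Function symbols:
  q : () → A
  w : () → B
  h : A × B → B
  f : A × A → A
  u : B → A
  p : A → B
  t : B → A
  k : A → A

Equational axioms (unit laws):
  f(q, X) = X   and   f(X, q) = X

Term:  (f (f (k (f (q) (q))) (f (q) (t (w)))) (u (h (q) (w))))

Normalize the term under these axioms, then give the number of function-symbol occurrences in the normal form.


1. (f (f (k (f (q) (q))) (f (q) (t (w)))) (u (h (q) (w))))  →  (f (f (k (q)) (f (q) (t (w)))) (u (h (q) (w))))
2. (f (f (k (q)) (f (q) (t (w)))) (u (h (q) (w))))  →  (f (f (k (q)) (t (w))) (u (h (q) (w))))
normal form: (f (f (k (q)) (t (w))) (u (h (q) (w))))

size = 10


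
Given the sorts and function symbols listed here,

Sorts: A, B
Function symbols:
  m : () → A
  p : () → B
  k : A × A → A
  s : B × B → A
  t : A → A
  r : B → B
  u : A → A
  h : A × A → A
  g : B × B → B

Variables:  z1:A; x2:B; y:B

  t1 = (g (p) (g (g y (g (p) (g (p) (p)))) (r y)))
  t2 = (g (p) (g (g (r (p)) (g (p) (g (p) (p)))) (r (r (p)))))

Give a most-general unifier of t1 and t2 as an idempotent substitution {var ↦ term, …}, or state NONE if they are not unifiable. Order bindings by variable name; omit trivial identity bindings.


{y ↦ (r (p))}


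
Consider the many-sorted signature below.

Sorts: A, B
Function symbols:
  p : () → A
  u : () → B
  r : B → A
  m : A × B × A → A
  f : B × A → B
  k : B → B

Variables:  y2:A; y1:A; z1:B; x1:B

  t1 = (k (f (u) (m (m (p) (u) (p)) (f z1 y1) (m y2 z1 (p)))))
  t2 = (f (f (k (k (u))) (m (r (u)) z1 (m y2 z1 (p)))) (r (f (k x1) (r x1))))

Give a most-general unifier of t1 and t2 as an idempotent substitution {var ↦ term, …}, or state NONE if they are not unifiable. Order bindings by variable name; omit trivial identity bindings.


head clash or occurs-check failure — not unifiable

NONE (not unifiable)


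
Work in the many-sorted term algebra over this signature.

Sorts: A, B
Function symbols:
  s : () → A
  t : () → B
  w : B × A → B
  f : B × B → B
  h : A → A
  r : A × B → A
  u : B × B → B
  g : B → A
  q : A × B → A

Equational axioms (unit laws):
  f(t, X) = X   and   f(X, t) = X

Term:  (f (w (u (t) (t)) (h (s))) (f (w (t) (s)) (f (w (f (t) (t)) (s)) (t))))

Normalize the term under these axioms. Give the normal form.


1. (f (w (u (t) (t)) (h (s))) (f (w (t) (s)) (f (w (f (t) (t)) (s)) (t))))  →  (f (w (u (t) (t)) (h (s))) (f (w (t) (s)) (w (f (t) (t)) (s))))
2. (f (w (u (t) (t)) (h (s))) (f (w (t) (s)) (w (f (t) (t)) (s))))  →  (f (w (u (t) (t)) (h (s))) (f (w (t) (s)) (w (t) (s))))

normal form = (f (w (u (t) (t)) (h (s))) (f (w (t) (s)) (w (t) (s))))


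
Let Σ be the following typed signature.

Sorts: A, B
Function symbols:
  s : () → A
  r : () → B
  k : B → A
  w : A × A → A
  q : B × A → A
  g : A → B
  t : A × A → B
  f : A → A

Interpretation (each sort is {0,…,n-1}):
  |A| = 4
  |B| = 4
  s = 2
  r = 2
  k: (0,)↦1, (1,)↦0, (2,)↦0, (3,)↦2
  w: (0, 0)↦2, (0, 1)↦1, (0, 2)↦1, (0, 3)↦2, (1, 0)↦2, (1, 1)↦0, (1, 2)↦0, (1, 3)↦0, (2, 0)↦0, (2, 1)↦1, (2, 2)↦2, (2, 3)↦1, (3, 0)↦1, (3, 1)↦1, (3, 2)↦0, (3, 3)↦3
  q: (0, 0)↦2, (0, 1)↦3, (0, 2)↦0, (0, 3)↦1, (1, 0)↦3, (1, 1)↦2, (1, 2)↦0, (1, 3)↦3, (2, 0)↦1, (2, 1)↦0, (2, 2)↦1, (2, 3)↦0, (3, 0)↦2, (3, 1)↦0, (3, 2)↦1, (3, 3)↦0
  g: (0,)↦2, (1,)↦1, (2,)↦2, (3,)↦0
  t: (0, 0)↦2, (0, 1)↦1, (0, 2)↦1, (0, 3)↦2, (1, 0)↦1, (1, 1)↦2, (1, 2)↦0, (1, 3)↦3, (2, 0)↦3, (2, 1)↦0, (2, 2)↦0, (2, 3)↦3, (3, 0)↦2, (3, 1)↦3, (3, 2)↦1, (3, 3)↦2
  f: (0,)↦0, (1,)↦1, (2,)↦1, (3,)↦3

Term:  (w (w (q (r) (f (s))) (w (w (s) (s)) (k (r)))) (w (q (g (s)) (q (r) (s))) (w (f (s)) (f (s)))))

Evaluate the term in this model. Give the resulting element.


value = 2

  r = 2
  s = 2
  (f (s)) = f(2,) = 1
  (q (r) (f (s))) = q(2, 1) = 0
  s = 2
  s = 2
  (w (s) (s)) = w(2, 2) = 2
  r = 2
  (k (r)) = k(2,) = 0
  (w (w (s) (s)) (k (r))) = w(2, 0) = 0
  (w (q (r) (f (s))) (w (w (s) (s)) (k (r)))) = w(0, 0) = 2
  s = 2
  (g (s)) = g(2,) = 2
  r = 2
  s = 2
  (q (r) (s)) = q(2, 2) = 1
  (q (g (s)) (q (r) (s))) = q(2, 1) = 0
  s = 2
  (f (s)) = f(2,) = 1
  s = 2
  (f (s)) = f(2,) = 1
  (w (f (s)) (f (s))) = w(1, 1) = 0
  (w (q (g (s)) (q (r) (s))) (w (f (s)) (f (s)))) = w(0, 0) = 2
  (w (w (q (r) (f (s))) (w (w (s) (s)) (k (r)))) (w (q (g (s)) (q (r) (s))) (w (f (s)) (f (s))))) = w(2, 2) = 2


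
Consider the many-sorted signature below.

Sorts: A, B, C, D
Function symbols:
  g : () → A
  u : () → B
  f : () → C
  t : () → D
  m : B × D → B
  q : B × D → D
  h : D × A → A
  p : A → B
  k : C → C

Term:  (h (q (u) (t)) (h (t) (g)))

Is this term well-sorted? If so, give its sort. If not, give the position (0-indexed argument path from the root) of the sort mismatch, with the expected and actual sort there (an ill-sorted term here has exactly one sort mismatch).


well-sorted; sort = A

    (u) : B
    (t) : D
  (q (u) (t)) : D
    (t) : D
    (g) : A
  (h (t) (g)) : A
(h (q (u) (t)) (h (t) (g))) : A


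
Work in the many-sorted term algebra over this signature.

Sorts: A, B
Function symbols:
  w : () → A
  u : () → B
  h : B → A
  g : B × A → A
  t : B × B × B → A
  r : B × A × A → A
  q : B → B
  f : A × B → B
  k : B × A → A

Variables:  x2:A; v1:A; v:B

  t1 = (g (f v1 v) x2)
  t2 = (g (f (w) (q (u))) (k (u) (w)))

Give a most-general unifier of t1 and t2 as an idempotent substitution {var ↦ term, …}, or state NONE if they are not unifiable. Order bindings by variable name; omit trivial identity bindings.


{v ↦ (q (u)), v1 ↦ (w), x2 ↦ (k (u) (w))}


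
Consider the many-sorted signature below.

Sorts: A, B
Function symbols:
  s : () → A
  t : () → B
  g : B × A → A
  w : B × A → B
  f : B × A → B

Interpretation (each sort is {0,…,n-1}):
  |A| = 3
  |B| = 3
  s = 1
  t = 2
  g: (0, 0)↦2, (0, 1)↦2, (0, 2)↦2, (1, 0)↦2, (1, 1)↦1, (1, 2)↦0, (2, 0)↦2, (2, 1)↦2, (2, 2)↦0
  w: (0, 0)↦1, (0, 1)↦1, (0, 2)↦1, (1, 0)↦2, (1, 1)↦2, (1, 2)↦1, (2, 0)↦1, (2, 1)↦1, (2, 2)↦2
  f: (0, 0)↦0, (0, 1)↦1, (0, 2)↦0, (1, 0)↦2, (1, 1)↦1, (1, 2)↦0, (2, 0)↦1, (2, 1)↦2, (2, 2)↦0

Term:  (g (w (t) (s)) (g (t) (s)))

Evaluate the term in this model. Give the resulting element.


value = 0

  t = 2
  s = 1
  (w (t) (s)) = w(2, 1) = 1
  t = 2
  s = 1
  (g (t) (s)) = g(2, 1) = 2
  (g (w (t) (s)) (g (t) (s))) = g(1, 2) = 0


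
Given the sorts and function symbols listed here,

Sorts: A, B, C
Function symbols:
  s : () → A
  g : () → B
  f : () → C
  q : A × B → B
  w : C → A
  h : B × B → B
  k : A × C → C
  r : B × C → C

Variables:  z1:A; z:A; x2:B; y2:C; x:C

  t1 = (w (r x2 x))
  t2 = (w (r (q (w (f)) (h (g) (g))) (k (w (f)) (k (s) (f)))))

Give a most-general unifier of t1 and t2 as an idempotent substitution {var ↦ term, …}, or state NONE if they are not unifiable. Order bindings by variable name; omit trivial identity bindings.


{x ↦ (k (w (f)) (k (s) (f))), x2 ↦ (q (w (f)) (h (g) (g)))}


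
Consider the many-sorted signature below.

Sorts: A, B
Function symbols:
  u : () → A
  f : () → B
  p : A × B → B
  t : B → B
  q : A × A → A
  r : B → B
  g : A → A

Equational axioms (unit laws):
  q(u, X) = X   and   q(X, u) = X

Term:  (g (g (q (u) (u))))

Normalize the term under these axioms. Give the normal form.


1. (g (g (q (u) (u))))  →  (g (g (u)))

normal form = (g (g (u)))


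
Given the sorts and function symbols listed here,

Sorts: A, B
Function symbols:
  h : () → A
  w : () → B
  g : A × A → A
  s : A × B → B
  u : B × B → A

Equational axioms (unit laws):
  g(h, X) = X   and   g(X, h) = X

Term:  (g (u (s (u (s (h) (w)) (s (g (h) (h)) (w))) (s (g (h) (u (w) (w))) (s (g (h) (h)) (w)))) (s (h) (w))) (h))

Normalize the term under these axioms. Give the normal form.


1. (g (u (s (u (s (h) (w)) (s (g (h) (h)) (w))) (s (g (h) (u (w) (w))) (s (g (h) (h)) (w)))) (s (h) (w))) (h))  →  (u (s (u (s (h) (w)) (s (g (h) (h)) (w))) (s (g (h) (u (w) (w))) (s (g (h) (h)) (w)))) (s (h) (w)))
2. (u (s (u (s (h) (w)) (s (g (h) (h)) (w))) (s (g (h) (u (w) (w))) (s (g (h) (h)) (w)))) (s (h) (w)))  →  (u (s (u (s (h) (w)) (s (h) (w))) (s (g (h) (u (w) (w))) (s (g (h) (h)) (w)))) (s (h) (w)))
3. (u (s (u (s (h) (w)) (s (h) (w))) (s (g (h) (u (w) (w))) (s (g (h) (h)) (w)))) (s (h) (w)))  →  (u (s (u (s (h) (w)) (s (h) (w))) (s (u (w) (w)) (s (g (h) (h)) (w)))) (s (h) (w)))
4. (u (s (u (s (h) (w)) (s (h) (w))) (s (u (w) (w)) (s (g (h) (h)) (w)))) (s (h) (w)))  →  (u (s (u (s (h) (w)) (s (h) (w))) (s (u (w) (w)) (s (h) (w)))) (s (h) (w)))

normal form = (u (s (u (s (h) (w)) (s (h) (w))) (s (u (w) (w)) (s (h) (w)))) (s (h) (w)))


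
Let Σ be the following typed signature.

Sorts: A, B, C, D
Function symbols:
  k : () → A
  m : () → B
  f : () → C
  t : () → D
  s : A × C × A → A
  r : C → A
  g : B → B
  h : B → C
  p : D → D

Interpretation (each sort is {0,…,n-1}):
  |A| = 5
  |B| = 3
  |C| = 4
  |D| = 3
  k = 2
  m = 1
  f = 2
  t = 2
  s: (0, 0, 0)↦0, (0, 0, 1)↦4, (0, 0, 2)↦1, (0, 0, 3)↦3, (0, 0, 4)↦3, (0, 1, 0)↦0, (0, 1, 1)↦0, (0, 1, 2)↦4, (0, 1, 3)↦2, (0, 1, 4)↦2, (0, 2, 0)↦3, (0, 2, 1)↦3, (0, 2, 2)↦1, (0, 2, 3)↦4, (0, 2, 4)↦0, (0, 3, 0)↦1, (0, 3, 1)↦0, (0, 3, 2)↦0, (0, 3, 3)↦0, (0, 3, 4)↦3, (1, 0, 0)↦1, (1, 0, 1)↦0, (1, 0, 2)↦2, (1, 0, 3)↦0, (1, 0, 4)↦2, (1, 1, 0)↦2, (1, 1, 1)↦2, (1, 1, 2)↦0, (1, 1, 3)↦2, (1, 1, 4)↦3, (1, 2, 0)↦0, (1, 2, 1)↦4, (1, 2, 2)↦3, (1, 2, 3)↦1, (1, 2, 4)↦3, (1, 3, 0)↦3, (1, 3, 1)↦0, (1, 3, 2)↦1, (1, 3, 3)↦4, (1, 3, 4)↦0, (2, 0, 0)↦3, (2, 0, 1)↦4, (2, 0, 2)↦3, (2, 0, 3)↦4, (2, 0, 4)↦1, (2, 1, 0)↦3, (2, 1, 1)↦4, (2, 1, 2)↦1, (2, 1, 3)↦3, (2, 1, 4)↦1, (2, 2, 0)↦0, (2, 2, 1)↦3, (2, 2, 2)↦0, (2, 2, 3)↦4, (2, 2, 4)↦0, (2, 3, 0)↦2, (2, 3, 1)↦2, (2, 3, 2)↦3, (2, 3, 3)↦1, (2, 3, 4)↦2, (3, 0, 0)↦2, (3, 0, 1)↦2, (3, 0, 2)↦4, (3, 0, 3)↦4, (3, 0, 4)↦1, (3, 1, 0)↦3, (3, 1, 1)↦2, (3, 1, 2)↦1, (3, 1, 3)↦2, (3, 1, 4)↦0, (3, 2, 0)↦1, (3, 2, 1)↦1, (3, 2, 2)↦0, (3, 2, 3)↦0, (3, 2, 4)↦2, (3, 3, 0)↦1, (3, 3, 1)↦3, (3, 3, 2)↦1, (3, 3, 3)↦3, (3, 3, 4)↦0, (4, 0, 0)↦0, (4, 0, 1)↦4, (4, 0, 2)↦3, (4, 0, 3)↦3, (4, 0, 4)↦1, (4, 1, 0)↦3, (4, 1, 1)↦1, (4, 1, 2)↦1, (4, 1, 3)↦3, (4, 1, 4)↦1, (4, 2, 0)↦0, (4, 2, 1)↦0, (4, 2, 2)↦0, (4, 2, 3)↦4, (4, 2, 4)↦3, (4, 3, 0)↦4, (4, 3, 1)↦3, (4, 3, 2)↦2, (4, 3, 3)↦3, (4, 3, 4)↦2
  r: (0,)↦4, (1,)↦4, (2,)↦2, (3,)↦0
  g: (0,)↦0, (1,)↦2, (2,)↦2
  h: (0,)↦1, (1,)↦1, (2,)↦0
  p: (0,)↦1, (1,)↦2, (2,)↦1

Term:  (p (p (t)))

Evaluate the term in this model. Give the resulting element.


value = 2

  t = 2
  (p (t)) = p(2,) = 1
  (p (p (t))) = p(1,) = 2


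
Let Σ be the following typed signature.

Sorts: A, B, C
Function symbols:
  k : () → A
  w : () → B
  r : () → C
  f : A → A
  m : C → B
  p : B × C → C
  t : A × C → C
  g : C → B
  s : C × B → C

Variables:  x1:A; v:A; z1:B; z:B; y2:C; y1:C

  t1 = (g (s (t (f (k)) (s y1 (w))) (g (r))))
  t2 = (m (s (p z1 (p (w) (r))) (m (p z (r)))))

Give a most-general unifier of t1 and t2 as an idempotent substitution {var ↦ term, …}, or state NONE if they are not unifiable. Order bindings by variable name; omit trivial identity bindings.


NONE (not unifiable)

head clash or occurs-check failure — not unifiable


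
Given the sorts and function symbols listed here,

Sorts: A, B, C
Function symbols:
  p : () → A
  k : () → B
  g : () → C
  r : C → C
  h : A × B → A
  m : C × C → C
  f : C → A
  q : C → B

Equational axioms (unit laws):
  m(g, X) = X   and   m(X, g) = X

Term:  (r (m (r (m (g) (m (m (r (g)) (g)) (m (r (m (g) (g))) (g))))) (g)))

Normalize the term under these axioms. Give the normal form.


1. (r (m (r (m (g) (m (m (r (g)) (g)) (m (r (m (g) (g))) (g))))) (g)))  →  (r (r (m (g) (m (m (r (g)) (g)) (m (r (m (g) (g))) (g))))))
2. (r (r (m (g) (m (m (r (g)) (g)) (m (r (m (g) (g))) (g))))))  →  (r (r (m (m (r (g)) (g)) (m (r (m (g) (g))) (g)))))
3. (r (r (m (m (r (g)) (g)) (m (r (m (g) (g))) (g)))))  →  (r (r (m (r (g)) (m (r (m (g) (g))) (g)))))
4. (r (r (m (r (g)) (m (r (m (g) (g))) (g)))))  →  (r (r (m (r (g)) (r (m (g) (g))))))
5. (r (r (m (r (g)) (r (m (g) (g))))))  →  (r (r (m (r (g)) (r (g)))))

normal form = (r (r (m (r (g)) (r (g)))))


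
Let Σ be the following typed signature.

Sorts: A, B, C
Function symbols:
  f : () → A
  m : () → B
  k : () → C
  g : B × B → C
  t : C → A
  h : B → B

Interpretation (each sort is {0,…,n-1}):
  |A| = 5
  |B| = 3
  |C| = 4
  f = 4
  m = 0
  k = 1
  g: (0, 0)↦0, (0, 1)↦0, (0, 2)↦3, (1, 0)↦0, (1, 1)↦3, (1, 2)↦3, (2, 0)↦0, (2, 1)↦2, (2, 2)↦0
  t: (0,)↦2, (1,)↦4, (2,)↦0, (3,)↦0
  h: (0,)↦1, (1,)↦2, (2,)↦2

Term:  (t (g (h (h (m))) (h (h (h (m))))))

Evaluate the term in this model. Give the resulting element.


value = 2

  m = 0
  (h (m)) = h(0,) = 1
  (h (h (m))) = h(1,) = 2
  m = 0
  (h (m)) = h(0,) = 1
  (h (h (m))) = h(1,) = 2
  (h (h (h (m)))) = h(2,) = 2
  (g (h (h (m))) (h (h (h (m))))) = g(2, 2) = 0
  (t (g (h (h (m))) (h (h (h (m)))))) = t(0,) = 2


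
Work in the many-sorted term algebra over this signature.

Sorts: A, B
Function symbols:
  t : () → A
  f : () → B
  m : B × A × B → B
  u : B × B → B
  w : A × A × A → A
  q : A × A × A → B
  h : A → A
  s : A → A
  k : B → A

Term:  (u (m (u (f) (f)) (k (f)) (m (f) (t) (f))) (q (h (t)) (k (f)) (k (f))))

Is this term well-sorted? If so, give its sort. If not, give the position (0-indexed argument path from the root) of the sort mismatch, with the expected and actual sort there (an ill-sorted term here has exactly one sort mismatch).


      (f) : B
      (f) : B
    (u (f) (f)) : B
      (f) : B
    (k (f)) : A
      (f) : B
      (t) : A
      (f) : B
    (m (f) (t) (f)) : B
  (m (u (f) (f)) (k (f)) (m (f) (t) (f))) : B
      (t) : A
    (h (t)) : A
      (f) : B
    (k (f)) : A
      (f) : B
    (k (f)) : A
  (q (h (t)) (k (f)) (k (f))) : B
(u (m (u (f) (f)) (k (f)) (m (f) (t) (f))) (q (h (t)) (k (f)) (k (f)))) : B

well-sorted; sort = B


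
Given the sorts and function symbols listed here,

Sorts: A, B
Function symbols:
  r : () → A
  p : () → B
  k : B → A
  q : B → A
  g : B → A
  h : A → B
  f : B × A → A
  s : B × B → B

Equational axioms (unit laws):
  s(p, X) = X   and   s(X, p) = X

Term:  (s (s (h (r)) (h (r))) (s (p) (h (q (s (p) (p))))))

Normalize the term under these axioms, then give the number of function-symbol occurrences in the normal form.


1. (s (s (h (r)) (h (r))) (s (p) (h (q (s (p) (p))))))  →  (s (s (h (r)) (h (r))) (h (q (s (p) (p)))))
2. (s (s (h (r)) (h (r))) (h (q (s (p) (p)))))  →  (s (s (h (r)) (h (r))) (h (q (p))))
normal form: (s (s (h (r)) (h (r))) (h (q (p))))

size = 9


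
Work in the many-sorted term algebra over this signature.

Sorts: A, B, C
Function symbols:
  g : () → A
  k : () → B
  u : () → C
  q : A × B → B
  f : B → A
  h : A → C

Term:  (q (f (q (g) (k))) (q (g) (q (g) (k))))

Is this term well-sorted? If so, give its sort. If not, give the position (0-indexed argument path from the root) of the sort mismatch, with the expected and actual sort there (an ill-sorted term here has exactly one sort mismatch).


      (g) : A
      (k) : B
    (q (g) (k)) : B
  (f (q (g) (k))) : A
    (g) : A
      (g) : A
      (k) : B
    (q (g) (k)) : B
  (q (g) (q (g) (k))) : B
(q (f (q (g) (k))) (q (g) (q (g) (k)))) : B

well-sorted; sort = B


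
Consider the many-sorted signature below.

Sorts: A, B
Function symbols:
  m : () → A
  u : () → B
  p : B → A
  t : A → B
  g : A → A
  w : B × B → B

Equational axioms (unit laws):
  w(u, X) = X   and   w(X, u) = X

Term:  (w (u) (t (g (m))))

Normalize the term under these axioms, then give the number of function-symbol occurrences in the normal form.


1. (w (u) (t (g (m))))  →  (t (g (m)))
normal form: (t (g (m)))

size = 3
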